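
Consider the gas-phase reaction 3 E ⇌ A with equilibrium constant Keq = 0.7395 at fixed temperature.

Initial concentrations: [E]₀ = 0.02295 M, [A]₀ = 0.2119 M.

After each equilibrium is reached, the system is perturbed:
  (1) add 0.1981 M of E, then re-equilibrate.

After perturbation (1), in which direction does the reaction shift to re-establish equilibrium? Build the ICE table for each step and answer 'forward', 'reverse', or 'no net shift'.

Direction: forward

Q₀ = 1.7530e+04 vs Keq = 0.7395 ⇒ Q>K, reverse
Step 1:
                   E          A
  Initial    0.02295     0.2119
  Change      0.4298    -0.1433
  Equil       0.4528    0.06863
  solve Keq expr → x = -0.1433; check Q = 0.7395
Then add 0.1981 M of E.
Step 2:
                   E          A
  Initial     0.6509    0.06863
  Change     -0.1221     0.0407
  Equil       0.5288     0.1093
  solve Keq expr → x = 0.0407; check Q = 0.7395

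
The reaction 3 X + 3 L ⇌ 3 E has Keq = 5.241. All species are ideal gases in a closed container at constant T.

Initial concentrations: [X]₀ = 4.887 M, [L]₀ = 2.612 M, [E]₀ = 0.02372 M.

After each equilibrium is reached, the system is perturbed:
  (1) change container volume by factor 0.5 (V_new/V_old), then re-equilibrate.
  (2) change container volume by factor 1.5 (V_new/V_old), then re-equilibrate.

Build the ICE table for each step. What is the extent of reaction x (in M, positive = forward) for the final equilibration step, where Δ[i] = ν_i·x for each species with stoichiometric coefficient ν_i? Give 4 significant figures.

x = -0.04528 M

Q₀ = 6.4165e-09 vs Keq = 5.241 ⇒ Q<K, forward
Step 1:
                   X          L          E
  I            4.887      2.612    0.02372
  C           -2.153     -2.153      2.153
  E            2.734     0.4585      2.177
  solve Keq expr → x = 0.7178; check Q = 5.241
Then change container volume by factor 0.5 (V_new/V_old).
Step 2:
                   X          L          E
  I            5.467     0.9171      4.354
  C           -0.381     -0.381      0.381
  E            5.086      0.536      4.735
  solve Keq expr → x = 0.127; check Q = 5.241
Then change container volume by factor 1.5 (V_new/V_old).
Step 3:
                   X          L          E
  I            3.391     0.3573      3.157
  C           0.1358     0.1358    -0.1358
  E            3.527     0.4932      3.021
  solve Keq expr → x = -0.04528; check Q = 5.241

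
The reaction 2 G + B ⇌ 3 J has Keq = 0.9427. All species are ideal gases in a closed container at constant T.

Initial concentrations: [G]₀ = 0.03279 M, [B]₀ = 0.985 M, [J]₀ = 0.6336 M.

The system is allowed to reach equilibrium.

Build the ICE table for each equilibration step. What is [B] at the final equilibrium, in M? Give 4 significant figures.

Q₀ = 240.2 vs Keq = 0.9427 ⇒ Q>K, reverse
Step 1:
                   G          B          J
  Initial    0.03279      0.985     0.6336
  Change      0.1821    0.09104    -0.2731
  Equil       0.2149      1.076     0.3605
  solve Keq expr → x = -0.09104; check Q = 0.9427

[B]_eq = 1.076 M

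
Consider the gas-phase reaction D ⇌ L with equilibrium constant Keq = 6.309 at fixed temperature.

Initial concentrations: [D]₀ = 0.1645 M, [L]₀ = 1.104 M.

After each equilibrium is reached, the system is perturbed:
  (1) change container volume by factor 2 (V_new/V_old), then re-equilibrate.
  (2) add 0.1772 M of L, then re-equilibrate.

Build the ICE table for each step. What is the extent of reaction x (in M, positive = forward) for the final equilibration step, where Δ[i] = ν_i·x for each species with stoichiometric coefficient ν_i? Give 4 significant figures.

Q₀ = 6.711 vs Keq = 6.309 ⇒ Q>K, reverse
Step 1:
                    D           L
  init         0.1645       1.104
  Δ          0.009053   -0.009053
  eq           0.1736       1.095
  solve Keq expr → x = -0.009053; check Q = 6.309
Then change container volume by factor 2 (V_new/V_old).
Step 2:
                    D           L
  init        0.08678      0.5475
  Δ                 0           0
  eq          0.08678      0.5475
  solve Keq expr → x = 0; check Q = 6.309
Then add 0.1772 M of L.
Step 3:
                    D           L
  init        0.08678      0.7247
  Δ           0.02424    -0.02424
  eq            0.111      0.7004
  solve Keq expr → x = -0.02424; check Q = 6.309

x = -0.02424 M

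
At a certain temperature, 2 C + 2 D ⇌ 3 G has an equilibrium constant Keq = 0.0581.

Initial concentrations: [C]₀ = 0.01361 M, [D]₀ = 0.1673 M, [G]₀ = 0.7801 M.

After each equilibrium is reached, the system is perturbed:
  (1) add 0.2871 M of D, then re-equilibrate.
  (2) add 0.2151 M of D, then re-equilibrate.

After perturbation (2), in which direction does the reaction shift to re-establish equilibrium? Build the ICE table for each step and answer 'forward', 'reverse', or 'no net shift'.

Direction: forward

Q₀ = 9.1568e+04 vs Keq = 0.0581 ⇒ Q>K, reverse
Step 1:
                  C         D         G
  Initial   0.01361    0.1673    0.7801
  Change     0.4171    0.4171   -0.6257
  Equil      0.4307    0.5844    0.1544
  solve Keq expr → x = -0.2086; check Q = 0.0581
Then add 0.2871 M of D.
Step 2:
                  C         D         G
  Initial    0.4307    0.8715    0.1544
  Change     -0.024    -0.024     0.036
  Equil      0.4067    0.8475    0.1904
  solve Keq expr → x = 0.012; check Q = 0.0581
Then add 0.2151 M of D.
Step 3:
                  C         D         G
  Initial    0.4067     1.063    0.1904
  Change   -0.01549  -0.01549   0.02323
  Equil      0.3912     1.047    0.2136
  solve Keq expr → x = 0.007744; check Q = 0.0581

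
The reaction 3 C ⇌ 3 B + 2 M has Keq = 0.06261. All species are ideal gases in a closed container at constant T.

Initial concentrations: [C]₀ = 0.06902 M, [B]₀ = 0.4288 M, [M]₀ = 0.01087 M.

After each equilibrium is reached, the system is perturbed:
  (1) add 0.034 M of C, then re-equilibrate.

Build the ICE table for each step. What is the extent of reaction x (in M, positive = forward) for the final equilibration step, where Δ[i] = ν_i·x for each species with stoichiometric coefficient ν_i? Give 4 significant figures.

x = 0.003707 M

Q₀ = 0.02833 vs Keq = 0.06261 ⇒ Q<K, forward
Step 1:
                    C           B           M
  init        0.06902      0.4288     0.01087
  Δ         -0.004983    0.004983    0.003322
  eq          0.06404      0.4338     0.01419
  solve Keq expr → x = 0.001661; check Q = 0.06261
Then add 0.034 M of C.
Step 2:
                    C           B           M
  init        0.09804      0.4338     0.01419
  Δ          -0.01112     0.01112    0.007414
  eq          0.08692      0.4449     0.02161
  solve Keq expr → x = 0.003707; check Q = 0.06261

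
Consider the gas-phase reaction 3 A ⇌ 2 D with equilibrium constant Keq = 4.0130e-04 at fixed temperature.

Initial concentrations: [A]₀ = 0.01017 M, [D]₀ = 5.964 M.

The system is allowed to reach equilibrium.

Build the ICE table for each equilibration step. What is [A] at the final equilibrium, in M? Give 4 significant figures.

[A]_eq = 8.245 M

Q₀ = 3.3815e+07 vs Keq = 4.0130e-04 ⇒ Q>K, reverse
Step 1:
                  A         D
  init      0.01017     5.964
  Δ           8.235     -5.49
  eq          8.245    0.4742
  solve Keq expr → x = -2.745; check Q = 4.0130e-04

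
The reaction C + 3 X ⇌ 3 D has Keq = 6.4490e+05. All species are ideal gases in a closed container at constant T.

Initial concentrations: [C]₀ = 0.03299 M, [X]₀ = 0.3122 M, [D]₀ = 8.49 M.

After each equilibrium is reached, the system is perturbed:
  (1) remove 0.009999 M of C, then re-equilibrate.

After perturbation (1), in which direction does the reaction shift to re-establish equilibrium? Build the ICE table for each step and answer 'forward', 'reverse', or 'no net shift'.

Q₀ = 6.0960e+05 vs Keq = 6.4490e+05 ⇒ Q<K, forward
Step 1:
                  C         X         D
  Initial   0.03299    0.3122      8.49
  Change  -9.2654e-04  -0.00278   0.00278
  Equil     0.03206    0.3094     8.493
  solve Keq expr → x = 9.2654e-04; check Q = 6.4490e+05
Then remove 0.009999 M of C.
Step 2:
                  C         X         D
  Initial   0.02206    0.3094     8.493
  Change   0.005339   0.01602  -0.01602
  Equil      0.0274    0.3254     8.477
  solve Keq expr → x = -0.005339; check Q = 6.4490e+05

Direction: reverse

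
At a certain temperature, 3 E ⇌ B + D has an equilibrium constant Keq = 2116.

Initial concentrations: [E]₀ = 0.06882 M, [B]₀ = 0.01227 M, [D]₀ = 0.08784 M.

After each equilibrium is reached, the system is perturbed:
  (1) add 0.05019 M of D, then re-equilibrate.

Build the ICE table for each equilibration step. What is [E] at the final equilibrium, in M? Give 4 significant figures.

[E]_eq = 0.01316 M

Q₀ = 3.307 vs Keq = 2116 ⇒ Q<K, forward
Step 1:
                  E         B         D
  init      0.06882   0.01227   0.08784
  Δ        -0.05717   0.01906   0.01906
  eq        0.01165   0.03133    0.1069
  solve Keq expr → x = 0.01906; check Q = 2116
Then add 0.05019 M of D.
Step 2:
                  E         B         D
  init      0.01165   0.03133    0.1571
  Δ         0.00151 -5.0333e-04 -5.0333e-04
  eq        0.01316   0.03082    0.1566
  solve Keq expr → x = -5.0333e-04; check Q = 2116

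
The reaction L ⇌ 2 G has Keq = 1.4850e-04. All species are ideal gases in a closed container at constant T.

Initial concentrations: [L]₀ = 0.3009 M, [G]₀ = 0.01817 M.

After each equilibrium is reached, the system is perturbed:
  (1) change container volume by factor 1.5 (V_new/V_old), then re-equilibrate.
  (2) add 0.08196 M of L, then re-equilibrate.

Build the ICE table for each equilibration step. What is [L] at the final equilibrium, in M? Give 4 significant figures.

[L]_eq = 0.2854 M

Q₀ = 0.001097 vs Keq = 1.4850e-04 ⇒ Q>K, reverse
Step 1:
                   L          G
  init        0.3009    0.01817
  Δ         0.005711   -0.01142
  eq          0.3066   0.006748
  solve Keq expr → x = -0.005711; check Q = 1.4850e-04
Then change container volume by factor 1.5 (V_new/V_old).
Step 2:
                   L          G
  init        0.2044   0.004498
  Δ       -5.0212e-04   0.001004
  eq          0.2039   0.005503
  solve Keq expr → x = 5.0212e-04; check Q = 1.4850e-04
Then add 0.08196 M of L.
Step 3:
                   L          G
  init        0.2859   0.005503
  Δ       -5.0349e-04   0.001007
  eq          0.2854    0.00651
  solve Keq expr → x = 5.0349e-04; check Q = 1.4850e-04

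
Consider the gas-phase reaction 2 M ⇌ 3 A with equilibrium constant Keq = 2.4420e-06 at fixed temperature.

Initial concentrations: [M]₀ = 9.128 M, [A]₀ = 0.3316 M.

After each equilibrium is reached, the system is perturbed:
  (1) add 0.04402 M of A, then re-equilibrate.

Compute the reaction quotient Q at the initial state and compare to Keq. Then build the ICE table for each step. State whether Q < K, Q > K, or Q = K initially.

Q₀ = 4.3762e-04; Q > K (proceeds reverse)

Q₀ = 4.3762e-04 vs Keq = 2.4420e-06 ⇒ Q>K, reverse
Step 1:
                   M          A
  Initial      9.128     0.3316
  Change      0.1813     -0.272
  Equil        9.309    0.05959
  solve Keq expr → x = -0.09067; check Q = 2.4420e-06
Then add 0.04402 M of A.
Step 2:
                   M          A
  Initial      9.309     0.1036
  Change     0.02926    -0.0439
  Equil        9.339    0.05972
  solve Keq expr → x = -0.01463; check Q = 2.4420e-06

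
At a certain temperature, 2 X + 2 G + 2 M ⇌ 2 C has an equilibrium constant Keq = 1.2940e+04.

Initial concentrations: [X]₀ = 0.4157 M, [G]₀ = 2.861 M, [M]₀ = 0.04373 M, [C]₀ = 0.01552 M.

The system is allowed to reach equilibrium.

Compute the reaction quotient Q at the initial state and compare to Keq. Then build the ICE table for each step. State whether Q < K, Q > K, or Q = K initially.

Q₀ = 0.08905; Q < K (proceeds forward)

Q₀ = 0.08905 vs Keq = 1.2940e+04 ⇒ Q<K, forward
Step 1:
                  X         G         M         C
  Initial    0.4157     2.861   0.04373   0.01552
  Change   -0.04324  -0.04324  -0.04324   0.04324
  Equil      0.3725     2.818 4.9217e-04   0.05876
  solve Keq expr → x = 0.02162; check Q = 1.2940e+04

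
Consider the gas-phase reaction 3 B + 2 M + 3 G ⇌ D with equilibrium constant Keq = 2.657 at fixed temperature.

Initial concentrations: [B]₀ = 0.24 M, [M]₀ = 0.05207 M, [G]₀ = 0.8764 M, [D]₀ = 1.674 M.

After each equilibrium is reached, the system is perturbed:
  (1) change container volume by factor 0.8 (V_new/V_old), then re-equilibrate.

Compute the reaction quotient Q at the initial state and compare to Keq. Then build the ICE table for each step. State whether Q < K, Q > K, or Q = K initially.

Q₀ = 6.6350e+04 vs Keq = 2.657 ⇒ Q>K, reverse
Step 1:
                   B          M          G          D
  Initial       0.24    0.05207     0.8764      1.674
  Change      0.6411     0.4274     0.6411    -0.2137
  Equil       0.8811     0.4795      1.518       1.46
  solve Keq expr → x = -0.2137; check Q = 2.657
Then change container volume by factor 0.8 (V_new/V_old).
Step 2:
                   B          M          G          D
  Initial      1.101     0.5994      1.897      1.825
  Change     -0.2107    -0.1405    -0.2107    0.07023
  Equil       0.8907     0.4589      1.686      1.896
  solve Keq expr → x = 0.07023; check Q = 2.657

Q₀ = 6.6350e+04; Q > K (proceeds reverse)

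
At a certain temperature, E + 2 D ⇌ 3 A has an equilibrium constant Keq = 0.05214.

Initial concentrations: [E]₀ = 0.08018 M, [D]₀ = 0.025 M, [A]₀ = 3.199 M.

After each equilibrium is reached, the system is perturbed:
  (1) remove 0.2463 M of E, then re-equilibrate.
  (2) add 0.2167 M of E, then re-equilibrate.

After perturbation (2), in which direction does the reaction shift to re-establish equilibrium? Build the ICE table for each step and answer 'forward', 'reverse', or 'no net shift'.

Direction: forward

Q₀ = 6.5328e+05 vs Keq = 0.05214 ⇒ Q>K, reverse
Step 1:
                  E         D         A
  I         0.08018     0.025     3.199
  C          0.8846     1.769    -2.654
  E          0.9648     1.794    0.5451
  solve Keq expr → x = -0.8846; check Q = 0.05214
Then remove 0.2463 M of E.
Step 2:
                  E         D         A
  I          0.7185     1.794    0.5451
  C         0.01418   0.02837  -0.04255
  E          0.7327     1.823    0.5025
  solve Keq expr → x = -0.01418; check Q = 0.05214
Then add 0.2167 M of E.
Step 3:
                  E         D         A
  I          0.9494     1.823    0.5025
  C        -0.01262  -0.02523   0.03785
  E          0.9368     1.797    0.5404
  solve Keq expr → x = 0.01262; check Q = 0.05214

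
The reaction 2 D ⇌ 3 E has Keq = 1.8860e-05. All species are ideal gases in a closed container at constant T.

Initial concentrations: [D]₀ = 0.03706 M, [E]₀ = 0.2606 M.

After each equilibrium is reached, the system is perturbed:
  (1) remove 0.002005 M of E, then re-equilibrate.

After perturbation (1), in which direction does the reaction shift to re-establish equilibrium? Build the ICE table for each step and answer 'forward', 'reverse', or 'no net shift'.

Direction: forward

Q₀ = 12.89 vs Keq = 1.8860e-05 ⇒ Q>K, reverse
Step 1:
                   D          E
  init       0.03706     0.2606
  Δ           0.1676    -0.2514
  eq          0.2046   0.009243
  solve Keq expr → x = -0.08379; check Q = 1.8860e-05
Then remove 0.002005 M of E.
Step 2:
                   D          E
  init        0.2046   0.007238
  Δ         -0.00131   0.001965
  eq          0.2033   0.009204
  solve Keq expr → x = 6.5517e-04; check Q = 1.8860e-05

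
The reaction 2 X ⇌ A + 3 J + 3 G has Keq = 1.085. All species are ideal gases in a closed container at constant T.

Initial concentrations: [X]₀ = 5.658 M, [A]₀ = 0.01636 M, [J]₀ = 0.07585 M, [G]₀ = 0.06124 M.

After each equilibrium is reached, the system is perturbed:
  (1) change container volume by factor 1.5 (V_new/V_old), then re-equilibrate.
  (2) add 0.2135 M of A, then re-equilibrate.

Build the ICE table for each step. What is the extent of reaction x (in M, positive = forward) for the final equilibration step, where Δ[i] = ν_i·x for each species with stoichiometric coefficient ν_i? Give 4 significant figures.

x = -0.02367 M

Q₀ = 5.1219e-11 vs Keq = 1.085 ⇒ Q<K, forward
Step 1:
                  X         A         J         G
  Initial     5.658   0.01636   0.07585   0.06124
  Change     -1.168    0.5841     1.752     1.752
  Equil        4.49    0.6004     1.828     1.813
  solve Keq expr → x = 0.5841; check Q = 1.085
Then change container volume by factor 1.5 (V_new/V_old).
Step 2:
                  X         A         J         G
  Initial     2.993    0.4003     1.219     1.209
  Change    -0.2454    0.1227     0.368     0.368
  Equil       2.748     0.523     1.587     1.577
  solve Keq expr → x = 0.1227; check Q = 1.085
Then add 0.2135 M of A.
Step 3:
                  X         A         J         G
  Initial     2.748    0.7365     1.587     1.577
  Change    0.04733  -0.02367    -0.071    -0.071
  Equil       2.795    0.7128     1.516     1.506
  solve Keq expr → x = -0.02367; check Q = 1.085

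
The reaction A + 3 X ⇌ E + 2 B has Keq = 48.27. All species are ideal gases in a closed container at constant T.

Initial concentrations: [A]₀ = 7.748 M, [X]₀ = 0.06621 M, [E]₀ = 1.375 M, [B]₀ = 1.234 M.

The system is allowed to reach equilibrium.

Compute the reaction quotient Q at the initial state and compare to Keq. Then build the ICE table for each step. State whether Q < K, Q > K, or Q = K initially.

Q₀ = 931 vs Keq = 48.27 ⇒ Q>K, reverse
Step 1:
                    A           X           E           B
  I             7.748     0.06621       1.375       1.234
  C           0.03434       0.103    -0.03434    -0.06868
  E             7.782      0.1692       1.341       1.165
  solve Keq expr → x = -0.03434; check Q = 48.27

Q₀ = 931; Q > K (proceeds reverse)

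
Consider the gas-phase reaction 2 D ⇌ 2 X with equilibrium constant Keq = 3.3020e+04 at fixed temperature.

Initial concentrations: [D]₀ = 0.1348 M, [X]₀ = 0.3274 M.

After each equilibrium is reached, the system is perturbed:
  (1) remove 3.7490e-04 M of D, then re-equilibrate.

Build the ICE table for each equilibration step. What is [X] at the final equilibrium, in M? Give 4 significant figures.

[X]_eq = 0.4593 M

Q₀ = 5.899 vs Keq = 3.3020e+04 ⇒ Q<K, forward
Step 1:
                    D           X
  init         0.1348      0.3274
  Δ           -0.1323      0.1323
  eq          0.00253      0.4597
  solve Keq expr → x = 0.06614; check Q = 3.3020e+04
Then remove 3.7490e-04 M of D.
Step 2:
                    D           X
  init       0.002155      0.4597
  Δ        3.7285e-04 -3.7285e-04
  eq         0.002528      0.4593
  solve Keq expr → x = -1.8642e-04; check Q = 3.3020e+04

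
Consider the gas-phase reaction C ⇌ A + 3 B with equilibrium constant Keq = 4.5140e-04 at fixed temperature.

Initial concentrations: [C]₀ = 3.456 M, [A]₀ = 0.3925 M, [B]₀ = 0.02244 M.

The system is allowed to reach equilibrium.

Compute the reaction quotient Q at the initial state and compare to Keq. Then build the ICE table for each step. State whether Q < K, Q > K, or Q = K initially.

Q₀ = 1.2833e-06; Q < K (proceeds forward)

Q₀ = 1.2833e-06 vs Keq = 4.5140e-04 ⇒ Q<K, forward
Step 1:
                    C           A           B
  Initial       3.456      0.3925     0.02244
  Change      -0.0433      0.0433      0.1299
  Equil         3.413      0.4358      0.1523
  solve Keq expr → x = 0.0433; check Q = 4.5140e-04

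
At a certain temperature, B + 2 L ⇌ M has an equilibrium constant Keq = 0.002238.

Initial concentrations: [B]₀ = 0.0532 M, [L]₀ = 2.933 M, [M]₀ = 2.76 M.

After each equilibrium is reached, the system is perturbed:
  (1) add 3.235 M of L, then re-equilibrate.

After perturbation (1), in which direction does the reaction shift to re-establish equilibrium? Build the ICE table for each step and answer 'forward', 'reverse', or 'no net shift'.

Q₀ = 6.031 vs Keq = 0.002238 ⇒ Q>K, reverse
Step 1:
                  B         L         M
  init       0.0532     2.933      2.76
  Δ           2.424     4.849    -2.424
  eq          2.477     7.782    0.3357
  solve Keq expr → x = -2.424; check Q = 0.002238
Then add 3.235 M of L.
Step 2:
                  B         L         M
  init        2.477     11.02    0.3357
  Δ         -0.2264   -0.4529    0.2264
  eq          2.251     10.56    0.5622
  solve Keq expr → x = 0.2264; check Q = 0.002238

Direction: forward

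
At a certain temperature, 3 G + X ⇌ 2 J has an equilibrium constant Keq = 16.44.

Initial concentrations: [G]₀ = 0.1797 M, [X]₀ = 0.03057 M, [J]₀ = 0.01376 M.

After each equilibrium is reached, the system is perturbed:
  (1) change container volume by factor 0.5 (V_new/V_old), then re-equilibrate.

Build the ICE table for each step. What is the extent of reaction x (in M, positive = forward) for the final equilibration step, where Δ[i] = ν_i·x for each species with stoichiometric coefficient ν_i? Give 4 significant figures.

Q₀ = 1.067 vs Keq = 16.44 ⇒ Q<K, forward
Step 1:
                  G         X         J
  init       0.1797   0.03057   0.01376
  Δ        -0.02994  -0.00998   0.01996
  eq         0.1498   0.02059   0.03372
  solve Keq expr → x = 0.00998; check Q = 16.44
Then change container volume by factor 0.5 (V_new/V_old).
Step 2:
                  G         X         J
  init       0.2995   0.04118   0.06744
  Δ         -0.0373  -0.01243   0.02487
  eq         0.2622   0.02875   0.09231
  solve Keq expr → x = 0.01243; check Q = 16.44

x = 0.01243 M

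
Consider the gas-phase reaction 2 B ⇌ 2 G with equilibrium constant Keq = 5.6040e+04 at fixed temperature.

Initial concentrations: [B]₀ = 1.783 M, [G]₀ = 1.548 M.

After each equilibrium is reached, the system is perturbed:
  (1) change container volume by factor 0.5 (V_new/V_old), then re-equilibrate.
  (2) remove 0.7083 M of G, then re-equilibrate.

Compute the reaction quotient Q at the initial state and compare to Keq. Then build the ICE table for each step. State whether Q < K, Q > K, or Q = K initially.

Q₀ = 0.7538; Q < K (proceeds forward)

Q₀ = 0.7538 vs Keq = 5.6040e+04 ⇒ Q<K, forward
Step 1:
                    B           G
  Initial       1.783       1.548
  Change       -1.769       1.769
  Equil       0.01401       3.317
  solve Keq expr → x = 0.8845; check Q = 5.6040e+04
Then change container volume by factor 0.5 (V_new/V_old).
Step 2:
                    B           G
  Initial     0.02802       6.634
  Change            0           0
  Equil       0.02802       6.634
  solve Keq expr → x = 0; check Q = 5.6040e+04
Then remove 0.7083 M of G.
Step 3:
                    B           G
  Initial     0.02802       5.926
  Change    -0.002979    0.002979
  Equil       0.02504       5.929
  solve Keq expr → x = 0.00149; check Q = 5.6040e+04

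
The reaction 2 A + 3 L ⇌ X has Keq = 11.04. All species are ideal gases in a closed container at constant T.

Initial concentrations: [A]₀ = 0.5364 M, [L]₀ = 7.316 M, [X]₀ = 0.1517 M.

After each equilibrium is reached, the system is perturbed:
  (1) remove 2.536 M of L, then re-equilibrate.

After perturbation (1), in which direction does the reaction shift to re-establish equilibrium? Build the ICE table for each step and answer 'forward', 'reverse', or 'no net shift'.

Direction: reverse

Q₀ = 0.001346 vs Keq = 11.04 ⇒ Q<K, forward
Step 1:
                    A           L           X
  Initial      0.5364       7.316      0.1517
  Change      -0.5248     -0.7872      0.2624
  Equil       0.01161       6.529      0.4141
  solve Keq expr → x = 0.2624; check Q = 11.04
Then remove 2.536 M of L.
Step 2:
                    A           L           X
  Initial     0.01161       3.993      0.4141
  Change      0.01232     0.01848   -0.006159
  Equil       0.02393       4.011      0.4079
  solve Keq expr → x = -0.006159; check Q = 11.04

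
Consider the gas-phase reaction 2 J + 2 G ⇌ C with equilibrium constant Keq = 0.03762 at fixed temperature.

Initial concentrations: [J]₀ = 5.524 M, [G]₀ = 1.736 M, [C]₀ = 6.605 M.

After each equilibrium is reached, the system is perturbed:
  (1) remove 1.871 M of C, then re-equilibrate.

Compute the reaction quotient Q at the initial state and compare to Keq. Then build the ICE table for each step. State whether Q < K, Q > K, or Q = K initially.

Q₀ = 0.07182 vs Keq = 0.03762 ⇒ Q>K, reverse
Step 1:
                  J         G         C
  Initial     5.524     1.736     6.605
  Change     0.4458    0.4458   -0.2229
  Equil        5.97     2.182     6.382
  solve Keq expr → x = -0.2229; check Q = 0.03762
Then remove 1.871 M of C.
Step 2:
                  J         G         C
  Initial      5.97     2.182     4.511
  Change    -0.2437   -0.2437    0.1219
  Equil       5.726     1.938     4.633
  solve Keq expr → x = 0.1219; check Q = 0.03762

Q₀ = 0.07182; Q > K (proceeds reverse)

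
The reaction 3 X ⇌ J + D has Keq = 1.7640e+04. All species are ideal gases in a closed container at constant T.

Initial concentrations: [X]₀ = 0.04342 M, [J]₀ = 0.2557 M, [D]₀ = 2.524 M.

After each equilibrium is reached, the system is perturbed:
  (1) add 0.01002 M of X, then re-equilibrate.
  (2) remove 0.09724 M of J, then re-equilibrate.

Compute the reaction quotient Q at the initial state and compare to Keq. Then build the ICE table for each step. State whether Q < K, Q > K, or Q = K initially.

Q₀ = 7884; Q < K (proceeds forward)

Q₀ = 7884 vs Keq = 1.7640e+04 ⇒ Q<K, forward
Step 1:
                    X           J           D
  init        0.04342      0.2557       2.524
  Δ          -0.01006    0.003354    0.003354
  eq          0.03336      0.2591       2.527
  solve Keq expr → x = 0.003354; check Q = 1.7640e+04
Then add 0.01002 M of X.
Step 2:
                    X           J           D
  init        0.04338      0.2591       2.527
  Δ         -0.009865    0.003288    0.003288
  eq          0.03351      0.2623       2.531
  solve Keq expr → x = 0.003288; check Q = 1.7640e+04
Then remove 0.09724 M of J.
Step 3:
                    X           J           D
  init        0.03351      0.1651       2.531
  Δ         -0.004697    0.001566    0.001566
  eq          0.02881      0.1667       2.532
  solve Keq expr → x = 0.001566; check Q = 1.7640e+04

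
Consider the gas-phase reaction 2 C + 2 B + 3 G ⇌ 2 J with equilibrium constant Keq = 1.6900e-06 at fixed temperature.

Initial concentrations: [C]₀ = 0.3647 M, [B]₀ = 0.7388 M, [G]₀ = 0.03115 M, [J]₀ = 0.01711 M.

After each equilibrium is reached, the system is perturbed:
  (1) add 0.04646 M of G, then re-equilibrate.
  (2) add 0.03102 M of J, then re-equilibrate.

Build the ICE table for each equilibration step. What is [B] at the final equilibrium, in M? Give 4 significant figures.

Q₀ = 133.4 vs Keq = 1.6900e-06 ⇒ Q>K, reverse
Step 1:
                   C          B          G          J
  I           0.3647     0.7388    0.03115    0.01711
  C           0.0171     0.0171    0.02566    -0.0171
  E           0.3818     0.7559    0.05681 5.0799e-06
  solve Keq expr → x = -0.008552; check Q = 1.6900e-06
Then add 0.04646 M of G.
Step 2:
                   C          B          G          J
  I           0.3818     0.7559     0.1033 5.0799e-06
  C       -7.3685e-06 -7.3685e-06 -1.1053e-05 7.3685e-06
  E           0.3818     0.7559     0.1033 1.2448e-05
  solve Keq expr → x = 3.6842e-06; check Q = 1.6900e-06
Then add 0.03102 M of J.
Step 3:
                   C          B          G          J
  I           0.3818     0.7559     0.1033    0.03103
  C          0.03101    0.03101    0.04651   -0.03101
  E           0.4128     0.7869     0.1498 2.4476e-05
  solve Keq expr → x = -0.0155; check Q = 1.6900e-06

[B]_eq = 0.7869 M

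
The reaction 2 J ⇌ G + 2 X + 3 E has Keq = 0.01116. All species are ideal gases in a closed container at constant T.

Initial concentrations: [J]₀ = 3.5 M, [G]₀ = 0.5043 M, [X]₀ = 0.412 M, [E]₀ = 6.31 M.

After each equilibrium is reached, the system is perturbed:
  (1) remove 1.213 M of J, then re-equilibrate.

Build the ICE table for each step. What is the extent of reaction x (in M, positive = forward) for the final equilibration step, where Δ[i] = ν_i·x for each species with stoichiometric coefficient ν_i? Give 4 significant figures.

x = -0.007693 M

Q₀ = 1.756 vs Keq = 0.01116 ⇒ Q>K, reverse
Step 1:
                  J         G         X         E
  init          3.5    0.5043     0.412      6.31
  Δ          0.3603   -0.1802   -0.3603   -0.5405
  eq           3.86    0.3241   0.05169      5.77
  solve Keq expr → x = -0.1802; check Q = 0.01116
Then remove 1.213 M of J.
Step 2:
                  J         G         X         E
  init        2.647    0.3241   0.05169      5.77
  Δ         0.01539 -0.007693  -0.01539  -0.02308
  eq          2.663    0.3164    0.0363     5.746
  solve Keq expr → x = -0.007693; check Q = 0.01116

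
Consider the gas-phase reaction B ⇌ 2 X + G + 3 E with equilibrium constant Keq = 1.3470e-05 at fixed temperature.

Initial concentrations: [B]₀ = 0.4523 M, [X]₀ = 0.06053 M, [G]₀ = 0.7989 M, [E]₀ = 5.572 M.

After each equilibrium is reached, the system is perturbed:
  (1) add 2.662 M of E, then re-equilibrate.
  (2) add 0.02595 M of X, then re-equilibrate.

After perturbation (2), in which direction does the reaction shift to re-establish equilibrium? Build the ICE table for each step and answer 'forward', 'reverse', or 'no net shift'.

Q₀ = 1.12 vs Keq = 1.3470e-05 ⇒ Q>K, reverse
Step 1:
                   B          X          G          E
  I           0.4523    0.06053     0.7989      5.572
  C          0.03015    -0.0603   -0.03015   -0.09046
  E           0.4825 2.2655e-04     0.7687      5.482
  solve Keq expr → x = -0.03015; check Q = 1.3470e-05
Then add 2.662 M of E.
Step 2:
                   B          X          G          E
  I           0.4825 2.2655e-04     0.7687      8.144
  C       5.0712e-05 -1.0142e-04 -5.0712e-05 -1.5214e-04
  E           0.4825 1.2513e-04     0.7687      8.143
  solve Keq expr → x = -5.0712e-05; check Q = 1.3470e-05
Then add 0.02595 M of X.
Step 3:
                   B          X          G          E
  I           0.4825    0.02608     0.7687      8.143
  C          0.01297   -0.02595   -0.01297   -0.03892
  E           0.4955 1.2880e-04     0.7557      8.104
  solve Keq expr → x = -0.01297; check Q = 1.3470e-05

Direction: reverse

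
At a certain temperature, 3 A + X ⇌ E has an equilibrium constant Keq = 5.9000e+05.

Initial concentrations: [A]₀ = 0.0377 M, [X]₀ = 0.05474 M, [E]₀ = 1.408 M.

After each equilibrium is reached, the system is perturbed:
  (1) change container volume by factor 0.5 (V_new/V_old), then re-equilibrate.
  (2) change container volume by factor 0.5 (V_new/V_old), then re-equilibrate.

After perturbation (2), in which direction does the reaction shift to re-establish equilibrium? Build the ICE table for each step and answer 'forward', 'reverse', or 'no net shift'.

Direction: forward

Q₀ = 4.8004e+05 vs Keq = 5.9000e+05 ⇒ Q<K, forward
Step 1:
                   A          X          E
  I           0.0377    0.05474      1.408
  C         -0.00233 -7.7678e-04 7.7678e-04
  E          0.03537    0.05396      1.409
  solve Keq expr → x = 7.7678e-04; check Q = 5.9000e+05
Then change container volume by factor 0.5 (V_new/V_old).
Step 2:
                   A          X          E
  I          0.07074     0.1079      2.818
  C         -0.03399   -0.01133    0.01133
  E          0.03675     0.0966      2.829
  solve Keq expr → x = 0.01133; check Q = 5.9000e+05
Then change container volume by factor 0.5 (V_new/V_old).
Step 3:
                   A          X          E
  I           0.0735     0.1932      5.658
  C         -0.03593   -0.01198    0.01198
  E          0.03757     0.1812       5.67
  solve Keq expr → x = 0.01198; check Q = 5.9000e+05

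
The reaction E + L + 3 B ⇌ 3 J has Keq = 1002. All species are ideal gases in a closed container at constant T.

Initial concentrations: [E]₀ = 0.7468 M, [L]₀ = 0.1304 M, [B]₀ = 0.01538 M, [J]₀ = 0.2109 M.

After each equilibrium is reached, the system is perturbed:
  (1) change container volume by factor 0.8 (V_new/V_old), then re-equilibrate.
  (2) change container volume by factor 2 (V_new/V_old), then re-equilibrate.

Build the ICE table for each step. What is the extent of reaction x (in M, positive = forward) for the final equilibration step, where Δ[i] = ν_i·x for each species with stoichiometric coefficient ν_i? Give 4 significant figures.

x = -0.003207 M

Q₀ = 2.6478e+04 vs Keq = 1002 ⇒ Q>K, reverse
Step 1:
                  E         L         B         J
  I          0.7468    0.1304   0.01538    0.2109
  C        0.008074  0.008074   0.02422  -0.02422
  E          0.7549    0.1385    0.0396    0.1867
  solve Keq expr → x = -0.008074; check Q = 1002
Then change container volume by factor 0.8 (V_new/V_old).
Step 2:
                  E         L         B         J
  I          0.9436    0.1731    0.0495    0.2333
  C       -0.001875 -0.001875 -0.005626  0.005626
  E          0.9417    0.1712   0.04388     0.239
  solve Keq expr → x = 0.001875; check Q = 1002
Then change container volume by factor 2 (V_new/V_old).
Step 3:
                  E         L         B         J
  I          0.4709   0.08561   0.02194    0.1195
  C        0.003207  0.003207  0.009621 -0.009621
  E          0.4741   0.08882   0.03156    0.1099
  solve Keq expr → x = -0.003207; check Q = 1002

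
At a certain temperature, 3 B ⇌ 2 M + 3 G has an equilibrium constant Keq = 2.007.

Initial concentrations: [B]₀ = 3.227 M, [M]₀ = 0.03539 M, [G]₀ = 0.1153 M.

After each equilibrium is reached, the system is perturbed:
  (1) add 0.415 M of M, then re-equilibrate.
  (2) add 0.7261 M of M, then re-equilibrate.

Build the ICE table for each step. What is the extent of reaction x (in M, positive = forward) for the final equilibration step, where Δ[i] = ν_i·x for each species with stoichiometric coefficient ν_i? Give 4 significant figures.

x = -0.06306 M

Q₀ = 5.7128e-08 vs Keq = 2.007 ⇒ Q<K, forward
Step 1:
                    B           M           G
  I             3.227     0.03539      0.1153
  C            -1.672       1.115       1.672
  E             1.555        1.15       1.787
  solve Keq expr → x = 0.5573; check Q = 2.007
Then add 0.415 M of M.
Step 2:
                    B           M           G
  I             1.555       1.565       1.787
  C            0.1378    -0.09184     -0.1378
  E             1.693       1.473       1.649
  solve Keq expr → x = -0.04592; check Q = 2.007
Then add 0.7261 M of M.
Step 3:
                    B           M           G
  I             1.693       2.199       1.649
  C            0.1892     -0.1261     -0.1892
  E             1.882       2.073        1.46
  solve Keq expr → x = -0.06306; check Q = 2.007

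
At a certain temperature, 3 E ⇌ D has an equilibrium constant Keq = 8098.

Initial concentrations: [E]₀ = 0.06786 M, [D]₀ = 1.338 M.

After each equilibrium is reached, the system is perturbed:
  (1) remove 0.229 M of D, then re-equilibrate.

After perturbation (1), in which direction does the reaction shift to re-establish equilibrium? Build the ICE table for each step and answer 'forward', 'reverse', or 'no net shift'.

Q₀ = 4282 vs Keq = 8098 ⇒ Q<K, forward
Step 1:
                  E         D
  Initial   0.06786     1.338
  Change   -0.01293  0.004309
  Equil     0.05493     1.342
  solve Keq expr → x = 0.004309; check Q = 8098
Then remove 0.229 M of D.
Step 2:
                  E         D
  Initial   0.05493     1.113
  Change  -0.003303  0.001101
  Equil     0.05163     1.114
  solve Keq expr → x = 0.001101; check Q = 8098

Direction: forward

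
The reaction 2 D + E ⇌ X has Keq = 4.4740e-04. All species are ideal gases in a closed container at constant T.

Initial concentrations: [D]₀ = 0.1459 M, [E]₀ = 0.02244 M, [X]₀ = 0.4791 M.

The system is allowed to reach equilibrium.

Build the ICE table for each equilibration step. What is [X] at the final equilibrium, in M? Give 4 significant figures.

Q₀ = 1003 vs Keq = 4.4740e-04 ⇒ Q>K, reverse
Step 1:
                  D         E         X
  I          0.1459   0.02244    0.4791
  C          0.9577    0.4788   -0.4788
  E           1.104    0.5013 2.7312e-04
  solve Keq expr → x = -0.4788; check Q = 4.4740e-04

[X]_eq = 2.7312e-04 M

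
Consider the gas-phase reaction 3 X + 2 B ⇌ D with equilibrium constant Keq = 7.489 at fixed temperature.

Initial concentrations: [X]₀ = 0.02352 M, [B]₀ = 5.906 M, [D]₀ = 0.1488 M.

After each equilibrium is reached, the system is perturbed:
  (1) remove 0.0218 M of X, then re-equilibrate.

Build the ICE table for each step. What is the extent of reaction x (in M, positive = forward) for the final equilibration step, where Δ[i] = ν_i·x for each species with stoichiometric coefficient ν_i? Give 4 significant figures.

Q₀ = 327.9 vs Keq = 7.489 ⇒ Q>K, reverse
Step 1:
                  X         B         D
  I         0.02352     5.906    0.1488
  C         0.05546   0.03697  -0.01849
  E         0.07898     5.943    0.1303
  solve Keq expr → x = -0.01849; check Q = 7.489
Then remove 0.0218 M of X.
Step 2:
                  X         B         D
  I         0.05718     5.943    0.1303
  C         0.02029   0.01353 -0.006764
  E         0.07747     5.957    0.1235
  solve Keq expr → x = -0.006764; check Q = 7.489

x = -0.006764 M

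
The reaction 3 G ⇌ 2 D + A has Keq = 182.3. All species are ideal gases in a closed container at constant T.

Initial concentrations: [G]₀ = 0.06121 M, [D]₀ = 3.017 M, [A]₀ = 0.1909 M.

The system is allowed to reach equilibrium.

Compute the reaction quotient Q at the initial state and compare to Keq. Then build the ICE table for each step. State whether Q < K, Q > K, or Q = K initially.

Q₀ = 7577; Q > K (proceeds reverse)

Q₀ = 7577 vs Keq = 182.3 ⇒ Q>K, reverse
Step 1:
                   G          D          A
  I          0.06121      3.017     0.1909
  C           0.1297   -0.08646   -0.04323
  E           0.1909      2.931     0.1477
  solve Keq expr → x = -0.04323; check Q = 182.3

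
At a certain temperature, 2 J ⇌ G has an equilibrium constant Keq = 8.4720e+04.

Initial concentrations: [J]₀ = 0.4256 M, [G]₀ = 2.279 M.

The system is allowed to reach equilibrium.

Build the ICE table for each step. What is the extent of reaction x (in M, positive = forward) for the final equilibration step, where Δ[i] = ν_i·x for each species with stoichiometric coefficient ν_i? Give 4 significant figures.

Q₀ = 12.58 vs Keq = 8.4720e+04 ⇒ Q<K, forward
Step 1:
                   J          G
  I           0.4256      2.279
  C          -0.4202     0.2101
  E          0.00542      2.489
  solve Keq expr → x = 0.2101; check Q = 8.4720e+04

x = 0.2101 M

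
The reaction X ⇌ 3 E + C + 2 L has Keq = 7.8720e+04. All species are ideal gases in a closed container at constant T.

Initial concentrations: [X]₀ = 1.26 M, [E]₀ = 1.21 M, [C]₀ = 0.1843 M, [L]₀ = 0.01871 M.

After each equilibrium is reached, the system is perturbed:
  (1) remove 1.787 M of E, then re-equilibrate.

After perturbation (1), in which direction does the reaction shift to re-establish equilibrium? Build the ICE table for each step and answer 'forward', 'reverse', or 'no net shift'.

Q₀ = 9.0711e-05 vs Keq = 7.8720e+04 ⇒ Q<K, forward
Step 1:
                    X           E           C           L
  init           1.26        1.21      0.1843     0.01871
  Δ            -1.246       3.738       1.246       2.492
  eq          0.01388       4.948        1.43       2.511
  solve Keq expr → x = 1.246; check Q = 7.8720e+04
Then remove 1.787 M of E.
Step 2:
                    X           E           C           L
  init        0.01388       3.161        1.43       2.511
  Δ          -0.01007     0.03021     0.01007     0.02014
  eq         0.003811       3.192        1.44       2.531
  solve Keq expr → x = 0.01007; check Q = 7.8720e+04

Direction: forward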